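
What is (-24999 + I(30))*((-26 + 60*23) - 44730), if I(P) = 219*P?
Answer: 799376304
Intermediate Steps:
(-24999 + I(30))*((-26 + 60*23) - 44730) = (-24999 + 219*30)*((-26 + 60*23) - 44730) = (-24999 + 6570)*((-26 + 1380) - 44730) = -18429*(1354 - 44730) = -18429*(-43376) = 799376304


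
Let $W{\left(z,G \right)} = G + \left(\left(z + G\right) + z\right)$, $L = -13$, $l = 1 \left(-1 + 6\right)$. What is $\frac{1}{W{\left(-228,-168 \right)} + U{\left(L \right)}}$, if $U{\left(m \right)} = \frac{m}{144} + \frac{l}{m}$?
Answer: $- \frac{1872}{1483513} \approx -0.0012619$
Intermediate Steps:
$l = 5$ ($l = 1 \cdot 5 = 5$)
$W{\left(z,G \right)} = 2 G + 2 z$ ($W{\left(z,G \right)} = G + \left(\left(G + z\right) + z\right) = G + \left(G + 2 z\right) = 2 G + 2 z$)
$U{\left(m \right)} = \frac{5}{m} + \frac{m}{144}$ ($U{\left(m \right)} = \frac{m}{144} + \frac{5}{m} = \frac{5}{m} + \frac{m}{144}$)
$\frac{1}{W{\left(-228,-168 \right)} + U{\left(L \right)}} = \frac{1}{\left(2 \left(-168\right) + 2 \left(-228\right)\right) + \left(\frac{5}{-13} + \frac{1}{144} \left(-13\right)\right)} = \frac{1}{\left(-336 - 456\right) + \left(5 \left(- \frac{1}{13}\right) - \frac{13}{144}\right)} = \frac{1}{-792 - \frac{889}{1872}} = \frac{1}{- \frac{1483513}{1872}} = - \frac{1872}{1483513}$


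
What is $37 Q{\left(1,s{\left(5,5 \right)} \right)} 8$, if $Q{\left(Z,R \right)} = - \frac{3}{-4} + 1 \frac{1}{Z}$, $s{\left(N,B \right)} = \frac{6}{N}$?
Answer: $518$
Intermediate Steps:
$Q{\left(Z,R \right)} = \frac{3}{4} + \frac{1}{Z}$ ($Q{\left(Z,R \right)} = \left(-3\right) \left(- \frac{1}{4}\right) + \frac{1}{Z} = \frac{3}{4} + \frac{1}{Z}$)
$37 Q{\left(1,s{\left(5,5 \right)} \right)} 8 = 37 \left(\frac{3}{4} + 1^{-1}\right) 8 = 37 \left(\frac{3}{4} + 1\right) 8 = 37 \cdot \frac{7}{4} \cdot 8 = \frac{259}{4} \cdot 8 = 518$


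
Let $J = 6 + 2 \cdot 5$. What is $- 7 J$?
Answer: $-112$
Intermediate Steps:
$J = 16$ ($J = 6 + 10 = 16$)
$- 7 J = \left(-7\right) 16 = -112$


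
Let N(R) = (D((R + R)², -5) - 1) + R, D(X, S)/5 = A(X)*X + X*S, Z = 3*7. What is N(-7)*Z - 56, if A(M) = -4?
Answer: -185444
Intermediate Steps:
Z = 21
D(X, S) = -20*X + 5*S*X (D(X, S) = 5*(-4*X + X*S) = 5*(-4*X + S*X) = -20*X + 5*S*X)
N(R) = -1 + R - 180*R² (N(R) = (5*(R + R)²*(-4 - 5) - 1) + R = (5*(2*R)²*(-9) - 1) + R = (5*(4*R²)*(-9) - 1) + R = (-180*R² - 1) + R = (-1 - 180*R²) + R = -1 + R - 180*R²)
N(-7)*Z - 56 = (-1 - 7 - 180*(-7)²)*21 - 56 = (-1 - 7 - 180*49)*21 - 56 = (-1 - 7 - 8820)*21 - 56 = -8828*21 - 56 = -185388 - 56 = -185444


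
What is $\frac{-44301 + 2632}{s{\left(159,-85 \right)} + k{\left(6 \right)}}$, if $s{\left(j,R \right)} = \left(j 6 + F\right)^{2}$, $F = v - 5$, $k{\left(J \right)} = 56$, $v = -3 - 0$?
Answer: $- \frac{41669}{894972} \approx -0.046559$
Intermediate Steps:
$v = -3$ ($v = -3 + 0 = -3$)
$F = -8$ ($F = -3 - 5 = -8$)
$s{\left(j,R \right)} = \left(-8 + 6 j\right)^{2}$ ($s{\left(j,R \right)} = \left(j 6 - 8\right)^{2} = \left(6 j - 8\right)^{2} = \left(-8 + 6 j\right)^{2}$)
$\frac{-44301 + 2632}{s{\left(159,-85 \right)} + k{\left(6 \right)}} = \frac{-44301 + 2632}{4 \left(-4 + 3 \cdot 159\right)^{2} + 56} = - \frac{41669}{4 \left(-4 + 477\right)^{2} + 56} = - \frac{41669}{4 \cdot 473^{2} + 56} = - \frac{41669}{4 \cdot 223729 + 56} = - \frac{41669}{894916 + 56} = - \frac{41669}{894972}$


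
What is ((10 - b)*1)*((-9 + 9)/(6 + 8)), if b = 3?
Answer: 0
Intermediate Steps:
((10 - b)*1)*((-9 + 9)/(6 + 8)) = ((10 - 1*3)*1)*((-9 + 9)/(6 + 8)) = ((10 - 3)*1)*(0/14) = (7*1)*(0*(1/14)) = 7*0 = 0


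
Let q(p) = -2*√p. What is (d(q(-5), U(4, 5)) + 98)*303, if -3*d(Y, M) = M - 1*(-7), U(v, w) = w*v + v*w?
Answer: 24947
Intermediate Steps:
U(v, w) = 2*v*w (U(v, w) = v*w + v*w = 2*v*w)
d(Y, M) = -7/3 - M/3 (d(Y, M) = -(M - 1*(-7))/3 = -(M + 7)/3 = -(7 + M)/3 = -7/3 - M/3)
(d(q(-5), U(4, 5)) + 98)*303 = ((-7/3 - 2*4*5/3) + 98)*303 = ((-7/3 - ⅓*40) + 98)*303 = ((-7/3 - 40/3) + 98)*303 = (-47/3 + 98)*303 = (247/3)*303 = 24947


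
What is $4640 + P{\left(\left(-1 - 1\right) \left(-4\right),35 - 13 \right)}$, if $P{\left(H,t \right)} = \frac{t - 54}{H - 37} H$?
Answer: $\frac{134816}{29} \approx 4648.8$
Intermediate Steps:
$P{\left(H,t \right)} = \frac{H \left(-54 + t\right)}{-37 + H}$ ($P{\left(H,t \right)} = \frac{-54 + t}{-37 + H} H = \frac{H \left(-54 + t\right)}{-37 + H}$)
$4640 + P{\left(\left(-1 - 1\right) \left(-4\right),35 - 13 \right)} = 4640 + \frac{\left(-1 - 1\right) \left(-4\right) \left(-54 + \left(35 - 13\right)\right)}{-37 + \left(-1 - 1\right) \left(-4\right)} = 4640 + \frac{\left(-2\right) \left(-4\right) \left(-54 + \left(35 - 13\right)\right)}{-37 - -8} = 4640 + \frac{8 \left(-54 + 22\right)}{-37 + 8} = 4640 + 8 \frac{1}{-29} \left(-32\right) = 4640 + 8 \left(- \frac{1}{29}\right) \left(-32\right) = 4640 + \frac{256}{29} = \frac{134816}{29}$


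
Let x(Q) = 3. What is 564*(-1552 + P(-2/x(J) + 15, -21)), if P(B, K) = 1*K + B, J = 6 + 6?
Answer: -879088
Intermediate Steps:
J = 12
P(B, K) = B + K (P(B, K) = K + B = B + K)
564*(-1552 + P(-2/x(J) + 15, -21)) = 564*(-1552 + ((-2/3 + 15) - 21)) = 564*(-1552 + ((-2*⅓ + 15) - 21)) = 564*(-1552 + ((-⅔ + 15) - 21)) = 564*(-1552 + (43/3 - 21)) = 564*(-1552 - 20/3) = 564*(-4676/3) = -879088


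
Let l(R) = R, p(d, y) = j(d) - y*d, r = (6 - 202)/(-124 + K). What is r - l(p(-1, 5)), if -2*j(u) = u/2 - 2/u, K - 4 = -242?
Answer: -2685/724 ≈ -3.7086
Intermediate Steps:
K = -238 (K = 4 - 242 = -238)
j(u) = 1/u - u/4 (j(u) = -(u/2 - 2/u)/2 = 1/u - u/4)
r = 98/181 (r = (6 - 202)/(-124 - 238) = -196/(-362) = -196*(-1/362) = 98/181 ≈ 0.54144)
p(d, y) = 1/d - d/4 - d*y (p(d, y) = (1/d - d/4) - y*d = (1/d - d/4) - d*y = 1/d - d/4 - d*y)
r - l(p(-1, 5)) = 98/181 - (1/(-1) - 1/4*(-1) - 1*(-1)*5) = 98/181 - (-1 + 1/4 + 5) = 98/181 - 1*17/4 = 98/181 - 17/4 = -2685/724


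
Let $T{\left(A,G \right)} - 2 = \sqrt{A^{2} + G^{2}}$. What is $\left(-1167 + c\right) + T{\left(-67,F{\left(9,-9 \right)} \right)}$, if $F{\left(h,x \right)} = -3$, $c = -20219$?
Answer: $-21384 + \sqrt{4498} \approx -21317.0$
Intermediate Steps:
$T{\left(A,G \right)} = 2 + \sqrt{A^{2} + G^{2}}$
$\left(-1167 + c\right) + T{\left(-67,F{\left(9,-9 \right)} \right)} = \left(-1167 - 20219\right) + \left(2 + \sqrt{\left(-67\right)^{2} + \left(-3\right)^{2}}\right) = -21386 + \left(2 + \sqrt{4489 + 9}\right) = -21386 + \left(2 + \sqrt{4498}\right) = -21384 + \sqrt{4498}$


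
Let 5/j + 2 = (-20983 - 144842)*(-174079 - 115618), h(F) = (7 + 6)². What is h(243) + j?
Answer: 8118591848892/48039005023 ≈ 169.00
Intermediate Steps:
h(F) = 169 (h(F) = 13² = 169)
j = 5/48039005023 (j = 5/(-2 + (-20983 - 144842)*(-174079 - 115618)) = 5/(-2 - 165825*(-289697)) = 5/(-2 + 48039005025) = 5/48039005023 ≈ 1.0408e-10)
h(243) + j = 169 + 5/48039005023 = 8118591848892/48039005023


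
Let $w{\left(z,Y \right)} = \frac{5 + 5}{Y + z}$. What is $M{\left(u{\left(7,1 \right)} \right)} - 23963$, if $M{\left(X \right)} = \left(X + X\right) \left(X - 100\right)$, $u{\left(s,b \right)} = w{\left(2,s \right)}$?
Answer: $- \frac{1958803}{81} \approx -24183.0$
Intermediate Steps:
$w{\left(z,Y \right)} = \frac{10}{Y + z}$
$u{\left(s,b \right)} = \frac{10}{2 + s}$ ($u{\left(s,b \right)} = \frac{10}{s + 2} = \frac{10}{2 + s}$)
$M{\left(X \right)} = 2 X \left(-100 + X\right)$
$M{\left(u{\left(7,1 \right)} \right)} - 23963 = 2 \frac{10}{2 + 7} \left(-100 + \frac{10}{2 + 7}\right) - 23963 = 2 \cdot \frac{10}{9} \left(-100 + \frac{10}{9}\right) - 23963 = 2 \cdot \frac{10}{9} \left(- \frac{890}{9}\right) - 23963 = - \frac{17800}{81} - 23963 = - \frac{1958803}{81}$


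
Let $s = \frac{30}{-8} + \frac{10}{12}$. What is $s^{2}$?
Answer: $\frac{1225}{144} \approx 8.5069$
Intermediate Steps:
$s = - \frac{35}{12}$ ($s = 30 \left(- \frac{1}{8}\right) + 10 \cdot \frac{1}{12} = - \frac{15}{4} + \frac{5}{6} = - \frac{35}{12} \approx -2.9167$)
$s^{2} = \left(- \frac{35}{12}\right)^{2} = \frac{1225}{144}$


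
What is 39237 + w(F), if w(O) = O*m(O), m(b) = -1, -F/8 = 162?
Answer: 40533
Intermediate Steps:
F = -1296 (F = -8*162 = -1296)
w(O) = -O (w(O) = O*(-1) = -O)
39237 + w(F) = 39237 - 1*(-1296) = 39237 + 1296 = 40533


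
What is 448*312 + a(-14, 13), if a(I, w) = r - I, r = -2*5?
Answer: 139780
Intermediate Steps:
r = -10
a(I, w) = -10 - I
448*312 + a(-14, 13) = 448*312 + (-10 - 1*(-14)) = 139776 + (-10 + 14) = 139776 + 4 = 139780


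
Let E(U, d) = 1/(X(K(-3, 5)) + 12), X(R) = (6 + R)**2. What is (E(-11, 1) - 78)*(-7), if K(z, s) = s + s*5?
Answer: 714161/1308 ≈ 545.99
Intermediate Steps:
K(z, s) = 6*s (K(z, s) = s + 5*s = 6*s)
E(U, d) = 1/1308 (E(U, d) = 1/((6 + 6*5)**2 + 12) = 1/((6 + 30)**2 + 12) = 1/(36**2 + 12) = 1/(1296 + 12) = 1/1308)
(E(-11, 1) - 78)*(-7) = (1/1308 - 78)*(-7) = -102023/1308*(-7) = 714161/1308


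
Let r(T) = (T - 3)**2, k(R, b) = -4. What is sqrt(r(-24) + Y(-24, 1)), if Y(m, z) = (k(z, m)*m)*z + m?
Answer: 3*sqrt(89) ≈ 28.302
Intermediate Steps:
Y(m, z) = m - 4*m*z (Y(m, z) = (-4*m)*z + m = -4*m*z + m = m - 4*m*z)
r(T) = (-3 + T)**2
sqrt(r(-24) + Y(-24, 1)) = sqrt((-3 - 24)**2 - 24*(1 - 4*1)) = sqrt((-27)**2 - 24*(1 - 4)) = sqrt(729 - 24*(-3)) = sqrt(729 + 72) = sqrt(801) = 3*sqrt(89)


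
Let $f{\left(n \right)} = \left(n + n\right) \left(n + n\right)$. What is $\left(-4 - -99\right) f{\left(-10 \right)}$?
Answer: $38000$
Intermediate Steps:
$f{\left(n \right)} = 4 n^{2}$ ($f{\left(n \right)} = 2 n 2 n = 4 n^{2}$)
$\left(-4 - -99\right) f{\left(-10 \right)} = \left(-4 - -99\right) 4 \left(-10\right)^{2} = \left(-4 + 99\right) 4 \cdot 100 = 95 \cdot 400 = 38000$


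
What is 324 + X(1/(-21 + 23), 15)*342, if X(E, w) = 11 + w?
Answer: 9216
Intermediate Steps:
324 + X(1/(-21 + 23), 15)*342 = 324 + (11 + 15)*342 = 324 + 26*342 = 324 + 8892 = 9216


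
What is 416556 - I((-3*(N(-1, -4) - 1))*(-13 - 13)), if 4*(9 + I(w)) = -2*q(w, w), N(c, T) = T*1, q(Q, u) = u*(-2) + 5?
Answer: 833915/2 ≈ 4.1696e+5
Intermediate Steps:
q(Q, u) = 5 - 2*u (q(Q, u) = -2*u + 5 = 5 - 2*u)
N(c, T) = T
I(w) = -23/2 + w (I(w) = -9 + (-2*(5 - 2*w))/4 = -9 + (-10 + 4*w)/4 = -9 + (-5/2 + w) = -23/2 + w)
416556 - I((-3*(N(-1, -4) - 1))*(-13 - 13)) = 416556 - (-23/2 + (-3*(-4 - 1))*(-13 - 13)) = 416556 - (-23/2 - 3*(-5)*(-26)) = 416556 - (-23/2 + 15*(-26)) = 416556 - (-23/2 - 390) = 416556 - 1*(-803/2) = 416556 + 803/2 = 833915/2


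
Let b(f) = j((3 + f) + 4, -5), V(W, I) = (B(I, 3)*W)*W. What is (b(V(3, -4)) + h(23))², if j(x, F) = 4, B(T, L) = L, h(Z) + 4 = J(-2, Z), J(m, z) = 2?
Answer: 4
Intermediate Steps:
h(Z) = -2 (h(Z) = -4 + 2 = -2)
V(W, I) = 3*W² (V(W, I) = (3*W)*W = 3*W²)
b(f) = 4
(b(V(3, -4)) + h(23))² = (4 - 2)² = 2² = 4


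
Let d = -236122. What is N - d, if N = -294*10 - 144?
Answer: 233038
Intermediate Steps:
N = -3084 (N = -2940 - 144 = -3084)
N - d = -3084 - 1*(-236122) = -3084 + 236122 = 233038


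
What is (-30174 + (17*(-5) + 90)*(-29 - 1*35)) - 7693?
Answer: -38187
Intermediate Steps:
(-30174 + (17*(-5) + 90)*(-29 - 1*35)) - 7693 = (-30174 + (-85 + 90)*(-29 - 35)) - 7693 = (-30174 + 5*(-64)) - 7693 = (-30174 - 320) - 7693 = -30494 - 7693 = -38187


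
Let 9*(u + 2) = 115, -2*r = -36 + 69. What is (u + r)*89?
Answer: -9167/18 ≈ -509.28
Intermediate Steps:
r = -33/2 (r = -(-36 + 69)/2 = -½*33 = -33/2 ≈ -16.500)
u = 97/9 (u = -2 + (⅑)*115 = -2 + 115/9 = 97/9 ≈ 10.778)
(u + r)*89 = (97/9 - 33/2)*89 = -103/18*89 = -9167/18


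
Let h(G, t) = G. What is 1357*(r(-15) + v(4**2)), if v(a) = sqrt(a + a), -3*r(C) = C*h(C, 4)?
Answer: -101775 + 5428*sqrt(2) ≈ -94099.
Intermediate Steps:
r(C) = -C**2/3 (r(C) = -C*C/3 = -C**2/3)
v(a) = sqrt(2)*sqrt(a) (v(a) = sqrt(2*a) = sqrt(2)*sqrt(a))
1357*(r(-15) + v(4**2)) = 1357*(-1/3*(-15)**2 + sqrt(2)*sqrt(4**2)) = 1357*(-1/3*225 + sqrt(2)*sqrt(16)) = 1357*(-75 + sqrt(2)*4) = 1357*(-75 + 4*sqrt(2)) = -101775 + 5428*sqrt(2)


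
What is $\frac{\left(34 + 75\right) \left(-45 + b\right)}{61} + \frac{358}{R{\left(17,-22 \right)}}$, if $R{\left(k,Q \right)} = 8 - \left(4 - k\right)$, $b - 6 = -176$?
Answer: $- \frac{470297}{1281} \approx -367.13$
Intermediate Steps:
$b = -170$ ($b = 6 - 176 = -170$)
$R{\left(k,Q \right)} = 4 + k$ ($R{\left(k,Q \right)} = 8 + \left(-4 + k\right) = 4 + k$)
$\frac{\left(34 + 75\right) \left(-45 + b\right)}{61} + \frac{358}{R{\left(17,-22 \right)}} = \frac{\left(34 + 75\right) \left(-45 - 170\right)}{61} + \frac{358}{4 + 17} = 109 \left(-215\right) \frac{1}{61} + \frac{358}{21} = \left(-23435\right) \frac{1}{61} + 358 \cdot \frac{1}{21} = - \frac{23435}{61} + \frac{358}{21} = - \frac{470297}{1281}$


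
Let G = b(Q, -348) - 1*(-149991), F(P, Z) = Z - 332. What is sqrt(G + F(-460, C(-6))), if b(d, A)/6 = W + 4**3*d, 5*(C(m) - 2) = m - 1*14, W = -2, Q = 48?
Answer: sqrt(168077) ≈ 409.97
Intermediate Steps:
C(m) = -4/5 + m/5 (C(m) = 2 + (m - 1*14)/5 = 2 + (m - 14)/5 = 2 + (-14 + m)/5 = 2 + (-14/5 + m/5) = -4/5 + m/5)
b(d, A) = -12 + 384*d (b(d, A) = 6*(-2 + 4**3*d) = 6*(-2 + 64*d) = -12 + 384*d)
F(P, Z) = -332 + Z
G = 168411 (G = (-12 + 384*48) - 1*(-149991) = (-12 + 18432) + 149991 = 18420 + 149991 = 168411)
sqrt(G + F(-460, C(-6))) = sqrt(168411 + (-332 + (-4/5 + (1/5)*(-6)))) = sqrt(168411 + (-332 + (-4/5 - 6/5))) = sqrt(168411 + (-332 - 2)) = sqrt(168411 - 334) = sqrt(168077)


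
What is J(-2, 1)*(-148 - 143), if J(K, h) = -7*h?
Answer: 2037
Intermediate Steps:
J(-2, 1)*(-148 - 143) = (-7*1)*(-148 - 143) = -7*(-291) = 2037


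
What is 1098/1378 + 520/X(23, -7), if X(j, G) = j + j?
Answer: 191767/15847 ≈ 12.101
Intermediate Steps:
X(j, G) = 2*j
1098/1378 + 520/X(23, -7) = 1098/1378 + 520/((2*23)) = 1098*(1/1378) + 520/46 = 549/689 + 520*(1/46) = 549/689 + 260/23 = 191767/15847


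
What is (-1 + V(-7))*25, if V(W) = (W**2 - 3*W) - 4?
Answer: 1625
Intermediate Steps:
V(W) = -4 + W**2 - 3*W
(-1 + V(-7))*25 = (-1 + (-4 + (-7)**2 - 3*(-7)))*25 = (-1 + (-4 + 49 + 21))*25 = (-1 + 66)*25 = 65*25 = 1625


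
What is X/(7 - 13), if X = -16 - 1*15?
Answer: 31/6 ≈ 5.1667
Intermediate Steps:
X = -31 (X = -16 - 15 = -31)
X/(7 - 13) = -31/(7 - 13) = -31/(-6) = -⅙*(-31) = 31/6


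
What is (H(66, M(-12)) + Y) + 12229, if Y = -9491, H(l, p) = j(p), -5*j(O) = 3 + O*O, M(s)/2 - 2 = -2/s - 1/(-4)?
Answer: 491891/180 ≈ 2732.7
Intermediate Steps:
M(s) = 9/2 - 4/s (M(s) = 4 + 2*(-2/s - 1/(-4)) = 4 + 2*(-2/s - 1*(-1/4)) = 4 + 2*(-2/s + 1/4) = 4 + 2*(1/4 - 2/s) = 4 + (1/2 - 4/s) = 9/2 - 4/s)
j(O) = -3/5 - O**2/5 (j(O) = -(3 + O*O)/5 = -(3 + O**2)/5 = -3/5 - O**2/5)
H(l, p) = -3/5 - p**2/5
(H(66, M(-12)) + Y) + 12229 = ((-3/5 - (9/2 - 4/(-12))**2/5) - 9491) + 12229 = ((-3/5 - (9/2 - 4*(-1/12))**2/5) - 9491) + 12229 = ((-3/5 - (9/2 + 1/3)**2/5) - 9491) + 12229 = ((-3/5 - (29/6)**2/5) - 9491) + 12229 = ((-3/5 - 1/5*841/36) - 9491) + 12229 = ((-3/5 - 841/180) - 9491) + 12229 = (-949/180 - 9491) + 12229 = -1709329/180 + 12229 = 491891/180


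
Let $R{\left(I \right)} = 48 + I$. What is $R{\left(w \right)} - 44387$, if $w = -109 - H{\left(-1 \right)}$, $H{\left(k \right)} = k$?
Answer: $-44447$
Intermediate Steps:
$w = -108$ ($w = -109 - -1 = -109 + 1 = -108$)
$R{\left(w \right)} - 44387 = \left(48 - 108\right) - 44387 = -60 - 44387 = -44447$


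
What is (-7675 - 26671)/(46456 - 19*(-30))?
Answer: -17173/23513 ≈ -0.73036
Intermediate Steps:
(-7675 - 26671)/(46456 - 19*(-30)) = -34346/(46456 + 570) = -34346/47026 = -34346*1/47026 = -17173/23513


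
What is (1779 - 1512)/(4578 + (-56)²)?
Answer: 267/7714 ≈ 0.034612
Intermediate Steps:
(1779 - 1512)/(4578 + (-56)²) = 267/(4578 + 3136) = 267/7714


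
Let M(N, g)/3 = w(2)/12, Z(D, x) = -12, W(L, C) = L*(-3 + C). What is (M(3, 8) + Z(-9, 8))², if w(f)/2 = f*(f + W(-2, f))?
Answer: 64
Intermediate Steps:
w(f) = 2*f*(6 - f) (w(f) = 2*(f*(f - 2*(-3 + f))) = 2*(f*(f + (6 - 2*f))) = 2*(f*(6 - f)) = 2*f*(6 - f))
M(N, g) = 4 (M(N, g) = 3*((2*2*(6 - 1*2))/12) = 3*((2*2*(6 - 2))*(1/12)) = 3*((2*2*4)*(1/12)) = 3*(16*(1/12)) = 3*(4/3) = 4)
(M(3, 8) + Z(-9, 8))² = (4 - 12)² = (-8)² = 64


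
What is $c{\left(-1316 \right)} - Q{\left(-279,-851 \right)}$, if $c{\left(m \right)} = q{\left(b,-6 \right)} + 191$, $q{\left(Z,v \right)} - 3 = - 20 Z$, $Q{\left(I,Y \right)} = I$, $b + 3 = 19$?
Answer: $153$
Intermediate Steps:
$b = 16$ ($b = -3 + 19 = 16$)
$q{\left(Z,v \right)} = 3 - 20 Z$
$c{\left(m \right)} = -126$ ($c{\left(m \right)} = \left(3 - 320\right) + 191 = -317 + 191 = -126$)
$c{\left(-1316 \right)} - Q{\left(-279,-851 \right)} = -126 - -279 = -126 + 279 = 153$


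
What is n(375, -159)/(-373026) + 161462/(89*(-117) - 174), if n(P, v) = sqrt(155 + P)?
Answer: -161462/10587 - sqrt(530)/373026 ≈ -15.251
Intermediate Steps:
n(375, -159)/(-373026) + 161462/(89*(-117) - 174) = sqrt(155 + 375)/(-373026) + 161462/(89*(-117) - 174) = sqrt(530)*(-1/373026) + 161462/(-10413 - 174) = -sqrt(530)/373026 + 161462/(-10587) = -sqrt(530)/373026 + 161462*(-1/10587) = -sqrt(530)/373026 - 161462/10587 = -161462/10587 - sqrt(530)/373026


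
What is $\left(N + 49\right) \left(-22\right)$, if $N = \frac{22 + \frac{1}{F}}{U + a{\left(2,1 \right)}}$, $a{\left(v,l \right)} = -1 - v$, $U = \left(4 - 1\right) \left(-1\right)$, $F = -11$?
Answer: $- \frac{2993}{3} \approx -997.67$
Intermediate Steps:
$U = -3$ ($U = 3 \left(-1\right) = -3$)
$N = - \frac{241}{66}$ ($N = \frac{22 + \frac{1}{-11}}{-3 - 3} = \frac{22 - \frac{1}{11}}{-3 - 3} = \frac{241}{11 \left(-3 - 3\right)} = \frac{241}{11 \left(-6\right)} = \frac{241}{11} \left(- \frac{1}{6}\right) = - \frac{241}{66} \approx -3.6515$)
$\left(N + 49\right) \left(-22\right) = \left(- \frac{241}{66} + 49\right) \left(-22\right) = \frac{2993}{66} \left(-22\right) = - \frac{2993}{3}$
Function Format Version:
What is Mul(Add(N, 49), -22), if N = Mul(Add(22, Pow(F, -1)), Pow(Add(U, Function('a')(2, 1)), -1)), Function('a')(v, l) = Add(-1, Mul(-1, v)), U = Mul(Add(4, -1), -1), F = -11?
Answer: Rational(-2993, 3) ≈ -997.67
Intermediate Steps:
U = -3 (U = Mul(3, -1) = -3)
N = Rational(-241, 66) (N = Mul(Add(22, Pow(-11, -1)), Pow(Add(-3, Add(-1, Mul(-1, 2))), -1)) = Mul(Add(22, Rational(-1, 11)), Pow(Add(-3, Add(-1, -2)), -1)) = Mul(Rational(241, 11), Pow(Add(-3, -3), -1)) = Mul(Rational(241, 11), Pow(-6, -1)) = Mul(Rational(241, 11), Rational(-1, 6)) = Rational(-241, 66) ≈ -3.6515)
Mul(Add(N, 49), -22) = Mul(Add(Rational(-241, 66), 49), -22) = Mul(Rational(2993, 66), -22) = Rational(-2993, 3)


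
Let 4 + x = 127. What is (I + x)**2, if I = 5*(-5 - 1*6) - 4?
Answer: 4096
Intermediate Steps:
I = -59 (I = 5*(-5 - 6) - 4 = 5*(-11) - 4 = -55 - 4 = -59)
x = 123 (x = -4 + 127 = 123)
(I + x)**2 = (-59 + 123)**2 = 64**2 = 4096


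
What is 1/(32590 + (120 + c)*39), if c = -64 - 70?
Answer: 1/32044 ≈ 3.1207e-5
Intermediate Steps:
c = -134
1/(32590 + (120 + c)*39) = 1/(32590 + (120 - 134)*39) = 1/(32590 - 14*39) = 1/(32590 - 546) = 1/32044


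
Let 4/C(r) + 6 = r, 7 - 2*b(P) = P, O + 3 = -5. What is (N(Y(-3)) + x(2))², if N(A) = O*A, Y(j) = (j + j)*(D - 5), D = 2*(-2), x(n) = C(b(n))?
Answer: 9193024/49 ≈ 1.8761e+5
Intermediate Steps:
O = -8 (O = -3 - 5 = -8)
b(P) = 7/2 - P/2
C(r) = 4/(-6 + r)
x(n) = 4/(-5/2 - n/2) (x(n) = 4/(-6 + (7/2 - n/2)) = 4/(-5/2 - n/2))
D = -4
Y(j) = -18*j (Y(j) = (j + j)*(-4 - 5) = (2*j)*(-9) = -18*j)
N(A) = -8*A
(N(Y(-3)) + x(2))² = (-(-144)*(-3) - 8/(5 + 2))² = (-8*54 - 8/7)² = (-432 - 8*⅐)² = (-432 - 8/7)² = (-3032/7)² = 9193024/49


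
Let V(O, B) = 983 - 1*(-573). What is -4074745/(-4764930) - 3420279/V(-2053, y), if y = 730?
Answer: -1629104971225/741423108 ≈ -2197.3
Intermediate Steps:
V(O, B) = 1556 (V(O, B) = 983 + 573 = 1556)
-4074745/(-4764930) - 3420279/V(-2053, y) = -4074745/(-4764930) - 3420279/1556 = -4074745*(-1/4764930) - 3420279*1/1556 = 814949/952986 - 3420279/1556 = -1629104971225/741423108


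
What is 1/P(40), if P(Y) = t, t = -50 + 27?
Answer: -1/23 ≈ -0.043478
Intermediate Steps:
t = -23
P(Y) = -23
1/P(40) = 1/(-23) = -1/23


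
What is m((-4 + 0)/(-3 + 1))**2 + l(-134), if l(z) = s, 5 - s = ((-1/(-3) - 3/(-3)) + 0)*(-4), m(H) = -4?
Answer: 79/3 ≈ 26.333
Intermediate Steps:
s = 31/3 (s = 5 - ((-1/(-3) - 3/(-3)) + 0)*(-4) = 5 - ((-1*(-1/3) - 3*(-1/3)) + 0)*(-4) = 5 - ((1/3 + 1) + 0)*(-4) = 5 - (4/3 + 0)*(-4) = 5 - 4*(-4)/3 = 5 - 1*(-16/3) = 5 + 16/3 = 31/3 ≈ 10.333)
l(z) = 31/3
m((-4 + 0)/(-3 + 1))**2 + l(-134) = (-4)**2 + 31/3 = 16 + 31/3 = 79/3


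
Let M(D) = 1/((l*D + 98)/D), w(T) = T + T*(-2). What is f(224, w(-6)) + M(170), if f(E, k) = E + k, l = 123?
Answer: 2416005/10504 ≈ 230.01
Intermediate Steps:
w(T) = -T (w(T) = T - 2*T = -T)
M(D) = D/(98 + 123*D) (M(D) = 1/((123*D + 98)/D) = 1/((98 + 123*D)/D) = D/(98 + 123*D))
f(224, w(-6)) + M(170) = (224 - 1*(-6)) + 170/(98 + 123*170) = (224 + 6) + 170/(98 + 20910) = 230 + 170/21008 = 230 + 170*(1/21008) = 230 + 85/10504 = 2416005/10504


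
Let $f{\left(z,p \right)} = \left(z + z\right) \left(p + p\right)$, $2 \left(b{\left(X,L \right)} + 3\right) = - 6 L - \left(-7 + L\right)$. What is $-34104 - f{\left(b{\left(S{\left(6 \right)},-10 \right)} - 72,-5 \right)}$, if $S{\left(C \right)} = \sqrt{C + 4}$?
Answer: $-34834$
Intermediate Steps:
$S{\left(C \right)} = \sqrt{4 + C}$
$b{\left(X,L \right)} = \frac{1}{2} - \frac{7 L}{2}$ ($b{\left(X,L \right)} = -3 + \frac{- 6 L - \left(-7 + L\right)}{2} = -3 + \frac{7 - 7 L}{2} = -3 - \left(- \frac{7}{2} + \frac{7 L}{2}\right) = \frac{1}{2} - \frac{7 L}{2}$)
$f{\left(z,p \right)} = 4 p z$ ($f{\left(z,p \right)} = 2 z 2 p = 4 p z$)
$-34104 - f{\left(b{\left(S{\left(6 \right)},-10 \right)} - 72,-5 \right)} = -34104 - 4 \left(-5\right) \left(\left(\frac{1}{2} - -35\right) - 72\right) = -34104 - 4 \left(-5\right) \left(\left(\frac{1}{2} + 35\right) - 72\right) = -34104 - 4 \left(-5\right) \left(\frac{71}{2} - 72\right) = -34104 - 4 \left(-5\right) \left(- \frac{73}{2}\right) = -34104 - 730 = -34834$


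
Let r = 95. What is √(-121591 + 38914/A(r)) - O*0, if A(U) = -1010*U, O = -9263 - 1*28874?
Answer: I*√11194194201758/9595 ≈ 348.7*I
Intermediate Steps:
O = -38137 (O = -9263 - 28874 = -38137)
√(-121591 + 38914/A(r)) - O*0 = √(-121591 + 38914/((-1010*95))) - (-38137)*0 = √(-121591 + 38914/(-95950)) - 1*0 = √(-121591 + 38914*(-1/95950)) + 0 = √(-121591 - 19457/47975) + 0 = √(-5833347682/47975) + 0 = I*√11194194201758/9595 + 0 = I*√11194194201758/9595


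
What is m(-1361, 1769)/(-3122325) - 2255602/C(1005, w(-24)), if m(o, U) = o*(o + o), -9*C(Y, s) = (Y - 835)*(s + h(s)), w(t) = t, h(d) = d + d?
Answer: -704776082777/424636200 ≈ -1659.7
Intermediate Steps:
h(d) = 2*d
C(Y, s) = -s*(-835 + Y)/3 (C(Y, s) = -(Y - 835)*(s + 2*s)/9 = -(-835 + Y)*3*s/9 = -s*(-835 + Y)/3)
m(o, U) = 2*o² (m(o, U) = o*(2*o) = 2*o²)
m(-1361, 1769)/(-3122325) - 2255602/C(1005, w(-24)) = (2*(-1361)²)/(-3122325) - 2255602*(-1/(8*(835 - 1*1005))) = (2*1852321)*(-1/3122325) - 2255602*(-1/(8*(835 - 1005))) = 3704642*(-1/3122325) - 2255602/((⅓)*(-24)*(-170)) = -3704642/3122325 - 2255602/1360 = -3704642/3122325 - 2255602*1/1360 = -3704642/3122325 - 1127801/680 = -704776082777/424636200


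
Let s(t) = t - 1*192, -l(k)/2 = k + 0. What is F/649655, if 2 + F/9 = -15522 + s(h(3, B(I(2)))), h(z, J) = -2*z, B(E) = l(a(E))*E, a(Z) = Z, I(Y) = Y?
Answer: -141498/649655 ≈ -0.21780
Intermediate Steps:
l(k) = -2*k (l(k) = -2*(k + 0) = -2*k)
B(E) = -2*E² (B(E) = (-2*E)*E = -2*E²)
s(t) = -192 + t (s(t) = t - 192 = -192 + t)
F = -141498 (F = -18 + 9*(-15522 + (-192 - 2*3)) = -18 + 9*(-15522 + (-192 - 6)) = -18 + 9*(-15522 - 198) = -18 + 9*(-15720) = -18 - 141480 = -141498)
F/649655 = -141498/649655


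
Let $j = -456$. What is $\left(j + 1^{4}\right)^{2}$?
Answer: $207025$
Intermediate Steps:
$\left(j + 1^{4}\right)^{2} = \left(-456 + 1^{4}\right)^{2} = \left(-456 + 1\right)^{2} = \left(-455\right)^{2} = 207025$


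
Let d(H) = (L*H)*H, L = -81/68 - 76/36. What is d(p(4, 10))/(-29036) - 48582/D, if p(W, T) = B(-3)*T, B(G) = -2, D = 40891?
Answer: -51890463139/45414648657 ≈ -1.1426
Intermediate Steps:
L = -2021/612 (L = -81*1/68 - 76*1/36 = -81/68 - 19/9 = -2021/612 ≈ -3.3023)
p(W, T) = -2*T
d(H) = -2021*H**2/612 (d(H) = (-2021*H/612)*H = -2021*H**2/612)
d(p(4, 10))/(-29036) - 48582/D = -2021*(-2*10)**2/612/(-29036) - 48582/40891 = -2021/612*(-20)**2*(-1/29036) - 48582*1/40891 = -2021/612*400*(-1/29036) - 48582/40891 = -202100/153*(-1/29036) - 48582/40891 = 50525/1110627 - 48582/40891 = -51890463139/45414648657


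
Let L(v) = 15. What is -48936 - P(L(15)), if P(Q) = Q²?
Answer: -49161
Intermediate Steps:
-48936 - P(L(15)) = -48936 - 1*15² = -48936 - 1*225 = -48936 - 225 = -49161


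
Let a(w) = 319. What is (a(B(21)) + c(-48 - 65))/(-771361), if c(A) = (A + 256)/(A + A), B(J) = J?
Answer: -71951/174327586 ≈ -0.00041273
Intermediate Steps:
c(A) = (256 + A)/(2*A) (c(A) = (256 + A)/((2*A)) = (256 + A)*(1/(2*A)) = (256 + A)/(2*A))
(a(B(21)) + c(-48 - 65))/(-771361) = (319 + (256 + (-48 - 65))/(2*(-48 - 65)))/(-771361) = (319 + (1/2)*(256 - 113)/(-113))*(-1/771361) = (319 + (1/2)*(-1/113)*143)*(-1/771361) = (319 - 143/226)*(-1/771361) = (71951/226)*(-1/771361) = -71951/174327586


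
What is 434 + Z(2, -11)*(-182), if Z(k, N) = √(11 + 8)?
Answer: 434 - 182*√19 ≈ -359.32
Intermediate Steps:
Z(k, N) = √19
434 + Z(2, -11)*(-182) = 434 + √19*(-182) = 434 - 182*√19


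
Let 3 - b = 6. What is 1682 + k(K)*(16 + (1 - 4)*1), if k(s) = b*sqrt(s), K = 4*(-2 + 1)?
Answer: 1682 - 78*I ≈ 1682.0 - 78.0*I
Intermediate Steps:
b = -3 (b = 3 - 1*6 = 3 - 6 = -3)
K = -4 (K = 4*(-1) = -4)
k(s) = -3*sqrt(s)
1682 + k(K)*(16 + (1 - 4)*1) = 1682 + (-6*I)*(16 + (1 - 4)*1) = 1682 + (-6*I)*(16 - 3*1) = 1682 + (-6*I)*(16 - 3) = 1682 - 6*I*13 = 1682 - 78*I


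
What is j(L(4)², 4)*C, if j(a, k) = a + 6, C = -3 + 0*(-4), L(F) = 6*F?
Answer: -1746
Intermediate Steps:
C = -3 (C = -3 + 0 = -3)
j(a, k) = 6 + a
j(L(4)², 4)*C = (6 + (6*4)²)*(-3) = (6 + 24²)*(-3) = (6 + 576)*(-3) = 582*(-3) = -1746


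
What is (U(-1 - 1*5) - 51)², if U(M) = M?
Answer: 3249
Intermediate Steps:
(U(-1 - 1*5) - 51)² = ((-1 - 1*5) - 51)² = ((-1 - 5) - 51)² = (-6 - 51)² = (-57)² = 3249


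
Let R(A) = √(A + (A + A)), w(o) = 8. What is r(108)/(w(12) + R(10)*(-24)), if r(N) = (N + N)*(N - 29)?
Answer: -2133/269 - 6399*√30/269 ≈ -138.22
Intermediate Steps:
R(A) = √3*√A (R(A) = √(A + 2*A) = √(3*A) = √3*√A)
r(N) = 2*N*(-29 + N) (r(N) = (2*N)*(-29 + N) = 2*N*(-29 + N))
r(108)/(w(12) + R(10)*(-24)) = (2*108*(-29 + 108))/(8 + (√3*√10)*(-24)) = (2*108*79)/(8 + √30*(-24)) = 17064/(8 - 24*√30)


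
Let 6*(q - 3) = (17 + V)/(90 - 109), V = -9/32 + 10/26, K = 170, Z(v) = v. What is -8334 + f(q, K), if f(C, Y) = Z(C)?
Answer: -395096459/47424 ≈ -8331.2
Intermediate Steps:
V = 43/416 (V = -9*1/32 + 10*(1/26) = -9/32 + 5/13 = 43/416 ≈ 0.10337)
q = 135157/47424 (q = 3 + ((17 + 43/416)/(90 - 109))/6 = 3 + ((7115/416)/(-19))/6 = 3 + ((7115/416)*(-1/19))/6 = 3 + (1/6)*(-7115/7904) = 3 - 7115/47424 = 135157/47424 ≈ 2.8500)
f(C, Y) = C
-8334 + f(q, K) = -8334 + 135157/47424 = -395096459/47424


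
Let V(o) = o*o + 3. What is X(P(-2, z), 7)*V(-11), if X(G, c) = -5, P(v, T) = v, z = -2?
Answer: -620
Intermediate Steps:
V(o) = 3 + o**2 (V(o) = o**2 + 3 = 3 + o**2)
X(P(-2, z), 7)*V(-11) = -5*(3 + (-11)**2) = -5*(3 + 121) = -5*124 = -620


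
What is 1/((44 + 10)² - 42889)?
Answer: -1/39973 ≈ -2.5017e-5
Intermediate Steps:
1/((44 + 10)² - 42889) = 1/(54² - 42889) = 1/(2916 - 42889) = 1/(-39973) = -1/39973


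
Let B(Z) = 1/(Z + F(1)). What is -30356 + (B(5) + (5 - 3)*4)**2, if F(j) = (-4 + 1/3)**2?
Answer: -834702367/27556 ≈ -30291.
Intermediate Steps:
F(j) = 121/9 (F(j) = (-4 + 1/3)**2 = (-11/3)**2 = 121/9)
B(Z) = 1/(121/9 + Z) (B(Z) = 1/(Z + 121/9) = 1/(121/9 + Z))
-30356 + (B(5) + (5 - 3)*4)**2 = -30356 + (9/(121 + 9*5) + (5 - 3)*4)**2 = -30356 + (9/(121 + 45) + 2*4)**2 = -30356 + (9/166 + 8)**2 = -30356 + (1337/166)**2 = -30356 + 1787569/27556 = -834702367/27556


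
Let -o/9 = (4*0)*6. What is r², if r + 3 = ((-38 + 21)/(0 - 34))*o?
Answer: 9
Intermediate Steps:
o = 0 (o = -9*4*0*6 = -0*6 = -9*0 = 0)
r = -3 (r = -3 + ((-38 + 21)/(0 - 34))*0 = -3 - 17/(-34)*0 = -3 - 17*(-1/34)*0 = -3 + (½)*0 = -3 + 0 = -3)
r² = (-3)² = 9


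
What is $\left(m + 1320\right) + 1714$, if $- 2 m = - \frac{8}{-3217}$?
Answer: $\frac{9760374}{3217} \approx 3034.0$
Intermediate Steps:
$m = - \frac{4}{3217}$ ($m = - \frac{\left(-8\right) \frac{1}{-3217}}{2} = - \frac{\left(-8\right) \left(- \frac{1}{3217}\right)}{2} = \left(- \frac{1}{2}\right) \frac{8}{3217} = - \frac{4}{3217} \approx -0.0012434$)
$\left(m + 1320\right) + 1714 = \left(- \frac{4}{3217} + 1320\right) + 1714 = \frac{4246436}{3217} + 1714 = \frac{9760374}{3217}$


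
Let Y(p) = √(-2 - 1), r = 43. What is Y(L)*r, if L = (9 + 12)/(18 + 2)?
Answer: 43*I*√3 ≈ 74.478*I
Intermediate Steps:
L = 21/20 ≈ 1.0500
Y(p) = I*√3 (Y(p) = √(-3) = I*√3)
Y(L)*r = (I*√3)*43 = 43*I*√3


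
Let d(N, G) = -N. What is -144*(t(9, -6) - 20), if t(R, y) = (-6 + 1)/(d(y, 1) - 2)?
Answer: 3060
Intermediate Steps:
t(R, y) = -5/(-2 - y) (t(R, y) = (-6 + 1)/(-y - 2) = -5/(-2 - y))
-144*(t(9, -6) - 20) = -144*(5/(2 - 6) - 20) = -144*(5/(-4) - 20) = -144*(5*(-¼) - 20) = -144*(-5/4 - 20) = -144*(-85/4) = 3060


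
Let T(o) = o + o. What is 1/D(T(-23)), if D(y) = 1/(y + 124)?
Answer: 78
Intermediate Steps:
T(o) = 2*o
D(y) = 1/(124 + y)
1/D(T(-23)) = 1/(1/(124 + 2*(-23))) = 1/(1/(124 - 46)) = 1/(1/78) = 78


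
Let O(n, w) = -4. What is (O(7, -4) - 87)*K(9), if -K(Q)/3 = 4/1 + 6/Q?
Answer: 1274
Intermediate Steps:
K(Q) = -12 - 18/Q (K(Q) = -3*(4/1 + 6/Q) = -3*(4*1 + 6/Q) = -3*(4 + 6/Q) = -12 - 18/Q)
(O(7, -4) - 87)*K(9) = (-4 - 87)*(-12 - 18/9) = -91*(-12 - 18*⅑) = -91*(-12 - 2) = -91*(-14) = 1274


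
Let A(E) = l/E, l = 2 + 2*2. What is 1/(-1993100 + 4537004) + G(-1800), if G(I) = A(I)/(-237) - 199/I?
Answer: 555527011/5024210400 ≈ 0.11057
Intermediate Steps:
l = 6 (l = 2 + 4 = 6)
A(E) = 6/E
G(I) = -15723/(79*I) (G(I) = (6/I)/(-237) - 199/I = (6/I)*(-1/237) - 199/I = -2/(79*I) - 199/I = -15723/(79*I))
1/(-1993100 + 4537004) + G(-1800) = 1/(-1993100 + 4537004) - 15723/79/(-1800) = 1/2543904 - 15723/79*(-1/1800) = 1/2543904 + 1747/15800 = 555527011/5024210400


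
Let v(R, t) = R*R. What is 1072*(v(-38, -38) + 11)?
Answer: 1559760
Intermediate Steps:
v(R, t) = R²
1072*(v(-38, -38) + 11) = 1072*((-38)² + 11) = 1072*(1444 + 11) = 1072*1455 = 1559760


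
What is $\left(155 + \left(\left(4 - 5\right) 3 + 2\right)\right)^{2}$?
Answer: $23716$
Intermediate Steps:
$\left(155 + \left(\left(4 - 5\right) 3 + 2\right)\right)^{2} = \left(155 + \left(\left(-1\right) 3 + 2\right)\right)^{2} = \left(155 + \left(-3 + 2\right)\right)^{2} = \left(155 - 1\right)^{2} = 154^{2} = 23716$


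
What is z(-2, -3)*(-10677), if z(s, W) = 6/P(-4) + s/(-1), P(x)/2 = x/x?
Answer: -53385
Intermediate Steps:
P(x) = 2 (P(x) = 2*(x/x) = 2*1 = 2)
z(s, W) = 3 - s (z(s, W) = 6/2 + s/(-1) = 6*(½) + s*(-1) = 3 - s)
z(-2, -3)*(-10677) = (3 - 1*(-2))*(-10677) = (3 + 2)*(-10677) = 5*(-10677) = -53385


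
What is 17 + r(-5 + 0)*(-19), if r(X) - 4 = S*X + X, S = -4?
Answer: -344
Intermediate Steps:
r(X) = 4 - 3*X (r(X) = 4 + (-4*X + X) = 4 - 3*X)
17 + r(-5 + 0)*(-19) = 17 + (4 - 3*(-5 + 0))*(-19) = 17 + (4 - 3*(-5))*(-19) = 17 + (4 + 15)*(-19) = 17 + 19*(-19) = 17 - 361 = -344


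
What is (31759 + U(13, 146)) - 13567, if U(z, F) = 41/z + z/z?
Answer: 236550/13 ≈ 18196.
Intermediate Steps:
U(z, F) = 1 + 41/z (U(z, F) = 41/z + 1 = 1 + 41/z)
(31759 + U(13, 146)) - 13567 = (31759 + (41 + 13)/13) - 13567 = (31759 + (1/13)*54) - 13567 = (31759 + 54/13) - 13567 = 412921/13 - 13567 = 236550/13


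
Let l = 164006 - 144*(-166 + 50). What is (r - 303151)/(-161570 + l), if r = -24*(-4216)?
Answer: -201967/19140 ≈ -10.552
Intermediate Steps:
r = 101184
l = 180710 (l = 164006 - 144*(-116) = 164006 - 1*(-16704) = 164006 + 16704 = 180710)
(r - 303151)/(-161570 + l) = (101184 - 303151)/(-161570 + 180710) = -201967/19140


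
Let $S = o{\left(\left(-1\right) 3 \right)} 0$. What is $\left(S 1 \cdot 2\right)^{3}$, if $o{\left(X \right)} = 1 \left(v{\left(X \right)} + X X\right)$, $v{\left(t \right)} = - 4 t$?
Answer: $0$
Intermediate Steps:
$o{\left(X \right)} = X^{2} - 4 X$ ($o{\left(X \right)} = 1 \left(- 4 X + X X\right) = 1 \left(- 4 X + X^{2}\right) = 1 \left(X^{2} - 4 X\right) = X^{2} - 4 X$)
$S = 0$ ($S = \left(-1\right) 3 \left(-4 - 3\right) 0 = - 3 \left(-4 - 3\right) 0 = \left(-3\right) \left(-7\right) 0 = 21 \cdot 0 = 0$)
$\left(S 1 \cdot 2\right)^{3} = \left(0 \cdot 1 \cdot 2\right)^{3} = \left(0 \cdot 2\right)^{3} = 0^{3} = 0$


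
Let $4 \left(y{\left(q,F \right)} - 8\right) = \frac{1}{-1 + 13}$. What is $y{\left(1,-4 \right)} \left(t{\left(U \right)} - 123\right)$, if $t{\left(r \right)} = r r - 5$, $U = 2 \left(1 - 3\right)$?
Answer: $- \frac{2695}{3} \approx -898.33$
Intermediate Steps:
$U = -4$ ($U = 2 \left(-2\right) = -4$)
$y{\left(q,F \right)} = \frac{385}{48}$ ($y{\left(q,F \right)} = 8 + \frac{1}{4 \left(-1 + 13\right)} = 8 + \frac{1}{4 \cdot 12} = 8 + \frac{1}{4} \cdot \frac{1}{12} = 8 + \frac{1}{48} = \frac{385}{48}$)
$t{\left(r \right)} = -5 + r^{2}$ ($t{\left(r \right)} = r^{2} - 5 = -5 + r^{2}$)
$y{\left(1,-4 \right)} \left(t{\left(U \right)} - 123\right) = \frac{385 \left(\left(-5 + \left(-4\right)^{2}\right) - 123\right)}{48} = \frac{385 \left(\left(-5 + 16\right) - 123\right)}{48} = \frac{385 \left(11 - 123\right)}{48} = \frac{385}{48} \left(-112\right) = - \frac{2695}{3}$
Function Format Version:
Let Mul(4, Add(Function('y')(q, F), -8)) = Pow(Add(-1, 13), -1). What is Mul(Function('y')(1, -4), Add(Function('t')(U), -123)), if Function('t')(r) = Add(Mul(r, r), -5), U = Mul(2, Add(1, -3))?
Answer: Rational(-2695, 3) ≈ -898.33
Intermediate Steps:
U = -4 (U = Mul(2, -2) = -4)
Function('y')(q, F) = Rational(385, 48) (Function('y')(q, F) = Add(8, Mul(Rational(1, 4), Pow(Add(-1, 13), -1))) = Add(8, Mul(Rational(1, 4), Pow(12, -1))) = Add(8, Mul(Rational(1, 4), Rational(1, 12))) = Add(8, Rational(1, 48)) = Rational(385, 48))
Function('t')(r) = Add(-5, Pow(r, 2)) (Function('t')(r) = Add(Pow(r, 2), -5) = Add(-5, Pow(r, 2)))
Mul(Function('y')(1, -4), Add(Function('t')(U), -123)) = Mul(Rational(385, 48), Add(Add(-5, Pow(-4, 2)), -123)) = Mul(Rational(385, 48), Add(Add(-5, 16), -123)) = Mul(Rational(385, 48), Add(11, -123)) = Mul(Rational(385, 48), -112) = Rational(-2695, 3)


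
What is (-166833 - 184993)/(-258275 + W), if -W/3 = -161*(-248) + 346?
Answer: 351826/379097 ≈ 0.92806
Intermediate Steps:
W = -120822 (W = -3*(-161*(-248) + 346) = -3*(39928 + 346) = -3*40274 = -120822)
(-166833 - 184993)/(-258275 + W) = (-166833 - 184993)/(-258275 - 120822) = -351826/(-379097) = -351826*(-1/379097) = 351826/379097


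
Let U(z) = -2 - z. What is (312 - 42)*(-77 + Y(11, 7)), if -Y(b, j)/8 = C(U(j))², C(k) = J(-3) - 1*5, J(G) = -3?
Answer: -159030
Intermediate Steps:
C(k) = -8 (C(k) = -3 - 1*5 = -3 - 5 = -8)
Y(b, j) = -512 (Y(b, j) = -8*(-8)² = -8*64 = -512)
(312 - 42)*(-77 + Y(11, 7)) = (312 - 42)*(-77 - 512) = 270*(-589) = -159030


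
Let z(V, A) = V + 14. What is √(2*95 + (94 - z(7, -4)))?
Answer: √263 ≈ 16.217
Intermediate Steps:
z(V, A) = 14 + V
√(2*95 + (94 - z(7, -4))) = √(2*95 + (94 - (14 + 7))) = √(190 + (94 - 1*21)) = √(190 + (94 - 21)) = √(190 + 73) = √263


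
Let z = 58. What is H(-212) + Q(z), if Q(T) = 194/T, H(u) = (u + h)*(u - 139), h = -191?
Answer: 4102234/29 ≈ 1.4146e+5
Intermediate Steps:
H(u) = (-191 + u)*(-139 + u) (H(u) = (u - 191)*(u - 139) = (-191 + u)*(-139 + u))
H(-212) + Q(z) = (26549 + (-212)² - 330*(-212)) + 194/58 = (26549 + 44944 + 69960) + 194*(1/58) = 141453 + 97/29 = 4102234/29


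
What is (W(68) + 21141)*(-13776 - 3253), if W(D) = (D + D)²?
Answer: -674978473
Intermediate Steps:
W(D) = 4*D² (W(D) = (2*D)² = 4*D²)
(W(68) + 21141)*(-13776 - 3253) = (4*68² + 21141)*(-13776 - 3253) = (4*4624 + 21141)*(-17029) = (18496 + 21141)*(-17029) = 39637*(-17029) = -674978473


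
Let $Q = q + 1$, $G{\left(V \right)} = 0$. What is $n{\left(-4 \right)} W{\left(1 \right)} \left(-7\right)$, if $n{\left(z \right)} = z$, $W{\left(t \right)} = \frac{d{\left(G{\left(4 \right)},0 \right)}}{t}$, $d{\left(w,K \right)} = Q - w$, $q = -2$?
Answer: $-28$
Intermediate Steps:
$Q = -1$ ($Q = -2 + 1 = -1$)
$d{\left(w,K \right)} = -1 - w$
$W{\left(t \right)} = - \frac{1}{t}$ ($W{\left(t \right)} = \frac{-1 - 0}{t} = \frac{-1 + 0}{t} = - \frac{1}{t}$)
$n{\left(-4 \right)} W{\left(1 \right)} \left(-7\right) = - 4 \left(- 1^{-1}\right) \left(-7\right) = - 4 \left(\left(-1\right) 1\right) \left(-7\right) = \left(-4\right) \left(-1\right) \left(-7\right) = 4 \left(-7\right) = -28$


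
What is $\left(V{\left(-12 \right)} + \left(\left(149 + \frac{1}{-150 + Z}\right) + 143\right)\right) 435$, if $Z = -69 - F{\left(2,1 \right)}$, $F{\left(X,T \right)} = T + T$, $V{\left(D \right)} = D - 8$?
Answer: $\frac{26148285}{221} \approx 1.1832 \cdot 10^{5}$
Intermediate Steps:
$V{\left(D \right)} = -8 + D$ ($V{\left(D \right)} = D - 8 = -8 + D$)
$F{\left(X,T \right)} = 2 T$
$Z = -71$ ($Z = -69 - 2 \cdot 1 = -69 - 2 = -71$)
$\left(V{\left(-12 \right)} + \left(\left(149 + \frac{1}{-150 + Z}\right) + 143\right)\right) 435 = \left(\left(-8 - 12\right) + \left(\left(149 + \frac{1}{-150 - 71}\right) + 143\right)\right) 435 = \left(-20 + \left(\left(149 + \frac{1}{-221}\right) + 143\right)\right) 435 = \left(-20 + \left(\left(149 - \frac{1}{221}\right) + 143\right)\right) 435 = \left(-20 + \left(\frac{32928}{221} + 143\right)\right) 435 = \left(-20 + \frac{64531}{221}\right) 435 = \frac{60111}{221} \cdot 435 = \frac{26148285}{221}$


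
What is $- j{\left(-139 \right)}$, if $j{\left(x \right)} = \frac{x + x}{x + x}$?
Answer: $-1$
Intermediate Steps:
$j{\left(x \right)} = 1$ ($j{\left(x \right)} = \frac{2 x}{2 x} = 2 x \frac{1}{2 x} = 1$)
$- j{\left(-139 \right)} = \left(-1\right) 1 = -1$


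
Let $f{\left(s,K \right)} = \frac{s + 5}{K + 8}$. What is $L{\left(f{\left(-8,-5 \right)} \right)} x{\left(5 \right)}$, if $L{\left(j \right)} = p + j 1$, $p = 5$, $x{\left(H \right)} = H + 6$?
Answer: $44$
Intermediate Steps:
$x{\left(H \right)} = 6 + H$
$f{\left(s,K \right)} = \frac{5 + s}{8 + K}$
$L{\left(j \right)} = 5 + j$ ($L{\left(j \right)} = 5 + j 1 = 5 + j$)
$L{\left(f{\left(-8,-5 \right)} \right)} x{\left(5 \right)} = \left(5 + \frac{5 - 8}{8 - 5}\right) \left(6 + 5\right) = \left(5 + \frac{1}{3} \left(-3\right)\right) 11 = \left(5 - 1\right) 11 = 4 \cdot 11 = 44$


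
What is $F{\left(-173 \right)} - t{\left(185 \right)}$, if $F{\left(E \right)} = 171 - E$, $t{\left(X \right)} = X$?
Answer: $159$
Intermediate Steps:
$F{\left(-173 \right)} - t{\left(185 \right)} = \left(171 - -173\right) - 185 = \left(171 + 173\right) - 185 = 344 - 185 = 159$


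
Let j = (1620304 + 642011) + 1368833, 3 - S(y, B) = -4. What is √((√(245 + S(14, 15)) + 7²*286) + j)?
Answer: √(3645162 + 6*√7) ≈ 1909.2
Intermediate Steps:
S(y, B) = 7 (S(y, B) = 3 - 1*(-4) = 3 + 4 = 7)
j = 3631148 (j = 2262315 + 1368833 = 3631148)
√((√(245 + S(14, 15)) + 7²*286) + j) = √((√(245 + 7) + 7²*286) + 3631148) = √((√252 + 49*286) + 3631148) = √((6*√7 + 14014) + 3631148) = √((14014 + 6*√7) + 3631148) = √(3645162 + 6*√7)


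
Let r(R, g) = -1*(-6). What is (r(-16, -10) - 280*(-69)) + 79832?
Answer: 99158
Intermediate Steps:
r(R, g) = 6
(r(-16, -10) - 280*(-69)) + 79832 = (6 - 280*(-69)) + 79832 = (6 + 19320) + 79832 = 19326 + 79832 = 99158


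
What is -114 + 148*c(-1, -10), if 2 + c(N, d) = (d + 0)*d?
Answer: 14390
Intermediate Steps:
c(N, d) = -2 + d**2 (c(N, d) = -2 + (d + 0)*d = -2 + d*d = -2 + d**2)
-114 + 148*c(-1, -10) = -114 + 148*(-2 + (-10)**2) = -114 + 148*(-2 + 100) = -114 + 148*98 = -114 + 14504 = 14390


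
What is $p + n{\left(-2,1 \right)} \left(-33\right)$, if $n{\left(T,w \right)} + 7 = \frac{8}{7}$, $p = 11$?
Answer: $\frac{1430}{7} \approx 204.29$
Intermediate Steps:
$n{\left(T,w \right)} = - \frac{41}{7}$ ($n{\left(T,w \right)} = -7 + \frac{8}{7} = - \frac{41}{7}$)
$p + n{\left(-2,1 \right)} \left(-33\right) = 11 - - \frac{1353}{7} = 11 + \frac{1353}{7} = \frac{1430}{7}$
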